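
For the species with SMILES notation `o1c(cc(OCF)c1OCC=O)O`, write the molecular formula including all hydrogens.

C7H7FO5

Heavy atoms from the SMILES: 7 C, 1 F, 5 O.
Implicit hydrogens by atom environment:
  3 × C (aromatic): no H
  3 × O: no H
  2 × C: 2 H each → 4
  1 × C (aromatic): 1 H
  1 × C: 1 H
  1 × F: no H
  1 × O: 1 H
  1 × O (aromatic): no H
  Total hydrogens = 7.
Molecular formula: C7H7FO5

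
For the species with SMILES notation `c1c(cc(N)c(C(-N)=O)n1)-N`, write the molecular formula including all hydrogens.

C6H8N4O

Heavy atoms from the SMILES: 6 C, 4 N, 1 O.
Implicit hydrogens by atom environment:
  3 × C (aromatic): no H
  3 × N: 2 H each → 6
  2 × C (aromatic): 1 H each → 2
  1 × C: no H
  1 × N (aromatic): no H
  1 × O: no H
  Total hydrogens = 8.
Molecular formula: C6H8N4O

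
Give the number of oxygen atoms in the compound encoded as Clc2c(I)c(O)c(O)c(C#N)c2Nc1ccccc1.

2

The symbol for oxygen appears 2 times in the SMILES.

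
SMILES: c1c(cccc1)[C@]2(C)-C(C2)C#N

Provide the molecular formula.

C11H11N

Heavy atoms from the SMILES: 11 C, 1 N.
Implicit hydrogens by atom environment:
  5 × C (aromatic): 1 H each → 5
  2 × C: no H
  1 × C: 3 H
  1 × C: 2 H
  1 × C: 1 H
  1 × C (aromatic): no H
  1 × N: no H
  Total hydrogens = 11.
Molecular formula: C11H11N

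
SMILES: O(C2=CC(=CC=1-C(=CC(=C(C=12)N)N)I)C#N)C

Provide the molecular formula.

C12H10IN3O

Heavy atoms from the SMILES: 12 C, 1 I, 3 N, 1 O.
Implicit hydrogens by atom environment:
  7 × C (aromatic): no H
  3 × C (aromatic): 1 H each → 3
  2 × N: 2 H each → 4
  1 × C: 3 H
  1 × C: no H
  1 × I: no H
  1 × N: no H
  1 × O: no H
  Total hydrogens = 10.
Molecular formula: C12H10IN3O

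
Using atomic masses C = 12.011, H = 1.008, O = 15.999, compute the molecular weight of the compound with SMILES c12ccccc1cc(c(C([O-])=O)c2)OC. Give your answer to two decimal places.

Molecular formula: C12H9O3-.
M = 12×12.011 + 9×1.008 + 3×15.999 = 201.20 g/mol.

201.20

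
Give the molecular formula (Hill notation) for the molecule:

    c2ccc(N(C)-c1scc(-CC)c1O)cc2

C13H15NOS

Heavy atoms from the SMILES: 13 C, 1 N, 1 O, 1 S.
Implicit hydrogens by atom environment:
  6 × C (aromatic): 1 H each → 6
  4 × C (aromatic): no H
  2 × C: 3 H each → 6
  1 × C: 2 H
  1 × N: no H
  1 × O: 1 H
  1 × S (aromatic): no H
  Total hydrogens = 15.
Molecular formula: C13H15NOS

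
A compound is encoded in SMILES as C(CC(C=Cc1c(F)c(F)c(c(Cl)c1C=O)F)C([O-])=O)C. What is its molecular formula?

Heavy atoms from the SMILES: 14 C, 1 Cl, 3 F, 3 O.
Implicit hydrogens by atom environment:
  6 × C (aromatic): no H
  4 × C: 1 H each → 4
  3 × F: no H
  2 × C: 2 H each → 4
  2 × O: no H
  1 × C: 3 H
  1 × C: no H
  1 × Cl: no H
  1 × O (charge -1): no H
  Total hydrogens = 11.
Net charge -1.
Molecular formula: C14H11ClF3O3-

C14H11ClF3O3-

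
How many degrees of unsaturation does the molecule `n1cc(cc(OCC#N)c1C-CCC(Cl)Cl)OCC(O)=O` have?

Molecular formula from the SMILES: C13H14Cl2N2O4.
DoU = (2C + 2 + N − H − X)/2 = (2·13 + 2 + 2 − 14 − 2)/2 = 14/2 = 7.
(Structurally: 1 ring(s) + 6 π bond(s) = 7.)

7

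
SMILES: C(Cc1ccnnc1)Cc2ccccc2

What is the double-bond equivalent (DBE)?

8

Molecular formula from the SMILES: C13H14N2.
DoU = (2C + 2 + N − H − X)/2 = (2·13 + 2 + 2 − 14 − 0)/2 = 16/2 = 8.
(Structurally: 2 ring(s) + 6 π bond(s) = 8.)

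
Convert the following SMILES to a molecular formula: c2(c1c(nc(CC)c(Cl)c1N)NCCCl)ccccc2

C15H17Cl2N3

Heavy atoms from the SMILES: 15 C, 2 Cl, 3 N.
Implicit hydrogens by atom environment:
  6 × C (aromatic): no H
  5 × C (aromatic): 1 H each → 5
  3 × C: 2 H each → 6
  2 × Cl: no H
  1 × C: 3 H
  1 × N: 2 H
  1 × N: 1 H
  1 × N (aromatic): no H
  Total hydrogens = 17.
Molecular formula: C15H17Cl2N3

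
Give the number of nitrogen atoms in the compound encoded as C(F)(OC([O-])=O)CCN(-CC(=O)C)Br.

1

The symbol for nitrogen appears 1 time in the SMILES.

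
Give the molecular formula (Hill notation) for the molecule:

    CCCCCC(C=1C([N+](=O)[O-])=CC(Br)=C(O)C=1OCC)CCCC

Heavy atoms from the SMILES: 1 Br, 18 C, 1 N, 4 O.
Implicit hydrogens by atom environment:
  8 × C: 2 H each → 16
  5 × C (aromatic): no H
  3 × C: 3 H each → 9
  2 × O: no H
  1 × Br: no H
  1 × C (aromatic): 1 H
  1 × C: 1 H
  1 × N (charge +1): no H
  1 × O: 1 H
  1 × O (charge -1): no H
  Total hydrogens = 28.
Molecular formula: C18H28BrNO4

C18H28BrNO4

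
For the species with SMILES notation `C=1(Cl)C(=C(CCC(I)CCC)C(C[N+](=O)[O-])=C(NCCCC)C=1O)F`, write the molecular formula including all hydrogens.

C17H25ClFIN2O3

Heavy atoms from the SMILES: 17 C, 1 Cl, 1 F, 1 I, 2 N, 3 O.
Implicit hydrogens by atom environment:
  8 × C: 2 H each → 16
  6 × C (aromatic): no H
  2 × C: 3 H each → 6
  1 × C: 1 H
  1 × Cl: no H
  1 × F: no H
  1 × I: no H
  1 × N: 1 H
  1 × N (charge +1): no H
  1 × O: 1 H
  1 × O: no H
  1 × O (charge -1): no H
  Total hydrogens = 25.
Molecular formula: C17H25ClFIN2O3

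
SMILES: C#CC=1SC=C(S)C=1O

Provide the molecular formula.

C6H4OS2

Heavy atoms from the SMILES: 6 C, 1 O, 2 S.
Implicit hydrogens by atom environment:
  3 × C (aromatic): no H
  1 × C (aromatic): 1 H
  1 × C: 1 H
  1 × C: no H
  1 × O: 1 H
  1 × S: 1 H
  1 × S (aromatic): no H
  Total hydrogens = 4.
Molecular formula: C6H4OS2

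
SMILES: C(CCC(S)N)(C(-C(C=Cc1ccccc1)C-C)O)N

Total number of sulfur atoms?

The symbol for sulfur appears 1 time in the SMILES.

1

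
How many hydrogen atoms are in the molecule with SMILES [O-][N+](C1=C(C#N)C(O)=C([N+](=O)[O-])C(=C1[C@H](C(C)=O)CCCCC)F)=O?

16

Hydrogens are implicit in SMILES; fill each atom to its normal valence:
  6 × C (aromatic): no H
  4 × C: 2 H each → 8
  3 × O: no H
  2 × C: 3 H each → 6
  2 × C: no H
  2 × N (charge +1): no H
  2 × O (charge -1): no H
  1 × C: 1 H
  1 × F: no H
  1 × N: no H
  1 × O: 1 H
  Total hydrogens = 16.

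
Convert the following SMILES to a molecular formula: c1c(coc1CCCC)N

Heavy atoms from the SMILES: 8 C, 1 N, 1 O.
Implicit hydrogens by atom environment:
  3 × C: 2 H each → 6
  2 × C (aromatic): 1 H each → 2
  2 × C (aromatic): no H
  1 × C: 3 H
  1 × N: 2 H
  1 × O (aromatic): no H
  Total hydrogens = 13.
Molecular formula: C8H13NO

C8H13NO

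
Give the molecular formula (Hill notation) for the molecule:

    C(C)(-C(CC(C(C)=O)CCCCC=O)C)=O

C13H22O3

Heavy atoms from the SMILES: 13 C, 3 O.
Implicit hydrogens by atom environment:
  5 × C: 2 H each → 10
  3 × C: 3 H each → 9
  3 × C: 1 H each → 3
  3 × O: no H
  2 × C: no H
  Total hydrogens = 22.
Molecular formula: C13H22O3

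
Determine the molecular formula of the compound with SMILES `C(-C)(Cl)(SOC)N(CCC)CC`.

Heavy atoms from the SMILES: 8 C, 1 Cl, 1 N, 1 O, 1 S.
Implicit hydrogens by atom environment:
  4 × C: 3 H each → 12
  3 × C: 2 H each → 6
  1 × C: no H
  1 × Cl: no H
  1 × N: no H
  1 × O: no H
  1 × S: no H
  Total hydrogens = 18.
Molecular formula: C8H18ClNOS

C8H18ClNOS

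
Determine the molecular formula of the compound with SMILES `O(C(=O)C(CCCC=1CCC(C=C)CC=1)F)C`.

C14H21FO2

Heavy atoms from the SMILES: 14 C, 1 F, 2 O.
Implicit hydrogens by atom environment:
  7 × C: 2 H each → 14
  4 × C: 1 H each → 4
  2 × C: no H
  2 × O: no H
  1 × C: 3 H
  1 × F: no H
  Total hydrogens = 21.
Molecular formula: C14H21FO2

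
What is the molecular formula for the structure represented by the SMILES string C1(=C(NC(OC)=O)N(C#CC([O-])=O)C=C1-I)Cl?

C9H5ClIN2O4-

Heavy atoms from the SMILES: 9 C, 1 Cl, 1 I, 2 N, 4 O.
Implicit hydrogens by atom environment:
  4 × C: no H
  3 × C (aromatic): no H
  3 × O: no H
  1 × C: 3 H
  1 × C (aromatic): 1 H
  1 × Cl: no H
  1 × I: no H
  1 × N: 1 H
  1 × N (aromatic): no H
  1 × O (charge -1): no H
  Total hydrogens = 5.
Net charge -1.
Molecular formula: C9H5ClIN2O4-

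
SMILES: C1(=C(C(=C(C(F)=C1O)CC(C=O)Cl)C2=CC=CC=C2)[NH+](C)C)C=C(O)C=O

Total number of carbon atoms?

The symbol for carbon appears 20 times in the SMILES. (Cl is a single chlorine, not C + l.)

20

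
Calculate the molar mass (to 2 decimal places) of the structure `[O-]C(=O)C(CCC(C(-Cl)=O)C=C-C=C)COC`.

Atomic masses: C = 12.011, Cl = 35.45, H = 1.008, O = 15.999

Molecular formula: C12H16ClO4-.
M = 12×12.011 + 1×35.45 + 16×1.008 + 4×15.999 = 259.71 g/mol.

259.71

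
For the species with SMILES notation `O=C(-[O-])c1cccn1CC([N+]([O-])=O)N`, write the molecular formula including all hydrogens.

C7H8N3O4-

Heavy atoms from the SMILES: 7 C, 3 N, 4 O.
Implicit hydrogens by atom environment:
  3 × C (aromatic): 1 H each → 3
  2 × O: no H
  2 × O (charge -1): no H
  1 × C: 2 H
  1 × C: 1 H
  1 × C (aromatic): no H
  1 × C: no H
  1 × N: 2 H
  1 × N (aromatic): no H
  1 × N (charge +1): no H
  Total hydrogens = 8.
Net charge -1.
Molecular formula: C7H8N3O4-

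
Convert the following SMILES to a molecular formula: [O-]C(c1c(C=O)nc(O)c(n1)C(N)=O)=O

C7H4N3O5-

Heavy atoms from the SMILES: 7 C, 3 N, 5 O.
Implicit hydrogens by atom environment:
  4 × C (aromatic): no H
  3 × O: no H
  2 × C: no H
  2 × N (aromatic): no H
  1 × C: 1 H
  1 × N: 2 H
  1 × O: 1 H
  1 × O (charge -1): no H
  Total hydrogens = 4.
Net charge -1.
Molecular formula: C7H4N3O5-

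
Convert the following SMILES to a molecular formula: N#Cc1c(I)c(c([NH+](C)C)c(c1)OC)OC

C11H14IN2O2+

Heavy atoms from the SMILES: 11 C, 1 I, 2 N, 2 O.
Implicit hydrogens by atom environment:
  5 × C (aromatic): no H
  4 × C: 3 H each → 12
  2 × O: no H
  1 × C (aromatic): 1 H
  1 × C: no H
  1 × I: no H
  1 × N (charge +1): 1 H
  1 × N: no H
  Total hydrogens = 14.
Net charge +1.
Molecular formula: C11H14IN2O2+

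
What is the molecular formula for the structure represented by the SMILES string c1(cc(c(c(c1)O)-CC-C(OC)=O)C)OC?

Heavy atoms from the SMILES: 12 C, 4 O.
Implicit hydrogens by atom environment:
  4 × C (aromatic): no H
  3 × C: 3 H each → 9
  3 × O: no H
  2 × C: 2 H each → 4
  2 × C (aromatic): 1 H each → 2
  1 × C: no H
  1 × O: 1 H
  Total hydrogens = 16.
Molecular formula: C12H16O4

C12H16O4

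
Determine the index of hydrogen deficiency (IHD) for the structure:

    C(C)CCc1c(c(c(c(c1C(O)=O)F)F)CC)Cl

Molecular formula from the SMILES: C13H15ClF2O2.
DoU = (2C + 2 + N − H − X)/2 = (2·13 + 2 + 0 − 15 − 3)/2 = 10/2 = 5.
(Structurally: 1 ring(s) + 4 π bond(s) = 5.)

5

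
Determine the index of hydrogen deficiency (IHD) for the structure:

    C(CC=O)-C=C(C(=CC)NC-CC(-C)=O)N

Molecular formula from the SMILES: C12H20N2O2.
DoU = (2C + 2 + N − H − X)/2 = (2·12 + 2 + 2 − 20 − 0)/2 = 8/2 = 4.
(Structurally: 0 ring(s) + 4 π bond(s) = 4.)

4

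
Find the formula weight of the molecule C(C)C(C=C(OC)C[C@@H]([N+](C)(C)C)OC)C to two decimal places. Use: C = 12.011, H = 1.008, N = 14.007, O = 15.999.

Molecular formula: C13H28NO2+.
M = 13×12.011 + 28×1.008 + 1×14.007 + 2×15.999 = 230.37 g/mol.

230.37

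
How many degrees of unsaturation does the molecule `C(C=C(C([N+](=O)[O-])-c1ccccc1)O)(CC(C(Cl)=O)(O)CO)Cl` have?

Molecular formula from the SMILES: C14H15Cl2NO6.
DoU = (2C + 2 + N − H − X)/2 = (2·14 + 2 + 1 − 15 − 2)/2 = 14/2 = 7.
(Structurally: 1 ring(s) + 6 π bond(s) = 7.)

7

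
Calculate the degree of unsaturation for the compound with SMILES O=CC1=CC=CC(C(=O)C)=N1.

6

Molecular formula from the SMILES: C8H7NO2.
DoU = (2C + 2 + N − H − X)/2 = (2·8 + 2 + 1 − 7 − 0)/2 = 12/2 = 6.
(Structurally: 1 ring(s) + 5 π bond(s) = 6.)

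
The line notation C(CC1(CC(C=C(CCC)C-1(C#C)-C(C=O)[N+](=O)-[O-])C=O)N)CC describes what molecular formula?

Heavy atoms from the SMILES: 18 C, 2 N, 4 O.
Implicit hydrogens by atom environment:
  6 × C: 2 H each → 12
  6 × C: 1 H each → 6
  4 × C: no H
  3 × O: no H
  2 × C: 3 H each → 6
  1 × N: 2 H
  1 × N (charge +1): no H
  1 × O (charge -1): no H
  Total hydrogens = 26.
Molecular formula: C18H26N2O4

C18H26N2O4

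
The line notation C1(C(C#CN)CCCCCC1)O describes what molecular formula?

C10H17NO

Heavy atoms from the SMILES: 10 C, 1 N, 1 O.
Implicit hydrogens by atom environment:
  6 × C: 2 H each → 12
  2 × C: 1 H each → 2
  2 × C: no H
  1 × N: 2 H
  1 × O: 1 H
  Total hydrogens = 17.
Molecular formula: C10H17NO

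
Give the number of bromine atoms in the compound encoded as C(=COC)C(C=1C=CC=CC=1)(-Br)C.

1

The symbol for bromine appears 1 time in the SMILES.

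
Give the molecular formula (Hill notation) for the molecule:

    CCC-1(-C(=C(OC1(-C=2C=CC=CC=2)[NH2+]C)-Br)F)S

C13H16BrFNOS+

Heavy atoms from the SMILES: 1 Br, 13 C, 1 F, 1 N, 1 O, 1 S.
Implicit hydrogens by atom environment:
  5 × C (aromatic): 1 H each → 5
  4 × C: no H
  2 × C: 3 H each → 6
  1 × Br: no H
  1 × C: 2 H
  1 × C (aromatic): no H
  1 × F: no H
  1 × N (charge +1): 2 H
  1 × O: no H
  1 × S: 1 H
  Total hydrogens = 16.
Net charge +1.
Molecular formula: C13H16BrFNOS+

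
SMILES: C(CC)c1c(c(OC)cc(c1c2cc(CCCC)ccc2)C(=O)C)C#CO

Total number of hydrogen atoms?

28

Hydrogens are implicit in SMILES; fill each atom to its normal valence:
  7 × C (aromatic): no H
  5 × C: 2 H each → 10
  5 × C (aromatic): 1 H each → 5
  4 × C: 3 H each → 12
  3 × C: no H
  2 × O: no H
  1 × O: 1 H
  Total hydrogens = 28.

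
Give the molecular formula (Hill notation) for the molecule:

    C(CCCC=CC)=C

C8H14

Heavy atoms from the SMILES: 8 C.
Implicit hydrogens by atom environment:
  4 × C: 2 H each → 8
  3 × C: 1 H each → 3
  1 × C: 3 H
  Total hydrogens = 14.
Molecular formula: C8H14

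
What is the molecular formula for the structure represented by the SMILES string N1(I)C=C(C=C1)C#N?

Heavy atoms from the SMILES: 5 C, 1 I, 2 N.
Implicit hydrogens by atom environment:
  3 × C (aromatic): 1 H each → 3
  1 × C (aromatic): no H
  1 × C: no H
  1 × I: no H
  1 × N (aromatic): no H
  1 × N: no H
  Total hydrogens = 3.
Molecular formula: C5H3IN2

C5H3IN2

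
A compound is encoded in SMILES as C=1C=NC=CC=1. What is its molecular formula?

Heavy atoms from the SMILES: 5 C, 1 N.
Implicit hydrogens by atom environment:
  5 × C (aromatic): 1 H each → 5
  1 × N (aromatic): no H
  Total hydrogens = 5.
Molecular formula: C5H5N

C5H5N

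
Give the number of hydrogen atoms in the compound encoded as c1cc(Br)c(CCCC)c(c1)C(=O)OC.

15

Hydrogens are implicit in SMILES; fill each atom to its normal valence:
  3 × C: 2 H each → 6
  3 × C (aromatic): 1 H each → 3
  3 × C (aromatic): no H
  2 × C: 3 H each → 6
  2 × O: no H
  1 × Br: no H
  1 × C: no H
  Total hydrogens = 15.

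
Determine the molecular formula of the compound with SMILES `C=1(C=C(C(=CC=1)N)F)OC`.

Heavy atoms from the SMILES: 7 C, 1 F, 1 N, 1 O.
Implicit hydrogens by atom environment:
  3 × C (aromatic): 1 H each → 3
  3 × C (aromatic): no H
  1 × C: 3 H
  1 × F: no H
  1 × N: 2 H
  1 × O: no H
  Total hydrogens = 8.
Molecular formula: C7H8FNO

C7H8FNO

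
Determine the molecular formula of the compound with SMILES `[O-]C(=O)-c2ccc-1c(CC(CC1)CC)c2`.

Heavy atoms from the SMILES: 13 C, 2 O.
Implicit hydrogens by atom environment:
  4 × C: 2 H each → 8
  3 × C (aromatic): 1 H each → 3
  3 × C (aromatic): no H
  1 × C: 3 H
  1 × C: 1 H
  1 × C: no H
  1 × O: no H
  1 × O (charge -1): no H
  Total hydrogens = 15.
Net charge -1.
Molecular formula: C13H15O2-

C13H15O2-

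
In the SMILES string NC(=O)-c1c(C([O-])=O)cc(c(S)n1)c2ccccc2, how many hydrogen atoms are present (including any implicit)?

Hydrogens are implicit in SMILES; fill each atom to its normal valence:
  6 × C (aromatic): 1 H each → 6
  5 × C (aromatic): no H
  2 × C: no H
  2 × O: no H
  1 × N: 2 H
  1 × N (aromatic): no H
  1 × O (charge -1): no H
  1 × S: 1 H
  Total hydrogens = 9.

9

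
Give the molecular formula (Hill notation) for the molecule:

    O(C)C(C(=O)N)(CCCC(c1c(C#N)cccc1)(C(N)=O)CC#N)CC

Heavy atoms from the SMILES: 19 C, 4 N, 3 O.
Implicit hydrogens by atom environment:
  6 × C: no H
  5 × C: 2 H each → 10
  4 × C (aromatic): 1 H each → 4
  3 × O: no H
  2 × C: 3 H each → 6
  2 × C (aromatic): no H
  2 × N: 2 H each → 4
  2 × N: no H
  Total hydrogens = 24.
Molecular formula: C19H24N4O3

C19H24N4O3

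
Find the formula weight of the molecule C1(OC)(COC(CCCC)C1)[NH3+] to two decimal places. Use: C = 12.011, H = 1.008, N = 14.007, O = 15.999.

174.26

Molecular formula: C9H20NO2+.
M = 9×12.011 + 20×1.008 + 1×14.007 + 2×15.999 = 174.26 g/mol.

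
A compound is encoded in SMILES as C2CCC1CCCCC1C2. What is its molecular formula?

C10H18

Heavy atoms from the SMILES: 10 C.
Implicit hydrogens by atom environment:
  8 × C: 2 H each → 16
  2 × C: 1 H each → 2
  Total hydrogens = 18.
Molecular formula: C10H18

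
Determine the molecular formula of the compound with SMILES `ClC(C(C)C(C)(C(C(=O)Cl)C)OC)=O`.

C9H14Cl2O3

Heavy atoms from the SMILES: 9 C, 2 Cl, 3 O.
Implicit hydrogens by atom environment:
  4 × C: 3 H each → 12
  3 × C: no H
  3 × O: no H
  2 × C: 1 H each → 2
  2 × Cl: no H
  Total hydrogens = 14.
Molecular formula: C9H14Cl2O3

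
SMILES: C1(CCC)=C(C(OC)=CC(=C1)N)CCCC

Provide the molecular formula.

Heavy atoms from the SMILES: 14 C, 1 N, 1 O.
Implicit hydrogens by atom environment:
  5 × C: 2 H each → 10
  4 × C (aromatic): no H
  3 × C: 3 H each → 9
  2 × C (aromatic): 1 H each → 2
  1 × N: 2 H
  1 × O: no H
  Total hydrogens = 23.
Molecular formula: C14H23NO

C14H23NO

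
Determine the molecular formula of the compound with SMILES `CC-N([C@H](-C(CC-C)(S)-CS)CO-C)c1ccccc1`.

Heavy atoms from the SMILES: 16 C, 1 N, 1 O, 2 S.
Implicit hydrogens by atom environment:
  5 × C: 2 H each → 10
  5 × C (aromatic): 1 H each → 5
  3 × C: 3 H each → 9
  2 × S: 1 H each → 2
  1 × C: 1 H
  1 × C: no H
  1 × C (aromatic): no H
  1 × N: no H
  1 × O: no H
  Total hydrogens = 27.
Molecular formula: C16H27NOS2

C16H27NOS2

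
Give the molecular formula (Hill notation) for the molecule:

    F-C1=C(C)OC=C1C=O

C6H5FO2

Heavy atoms from the SMILES: 6 C, 1 F, 2 O.
Implicit hydrogens by atom environment:
  3 × C (aromatic): no H
  1 × C: 3 H
  1 × C (aromatic): 1 H
  1 × C: 1 H
  1 × F: no H
  1 × O (aromatic): no H
  1 × O: no H
  Total hydrogens = 5.
Molecular formula: C6H5FO2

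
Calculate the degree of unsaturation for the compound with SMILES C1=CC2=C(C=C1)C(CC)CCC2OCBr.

Molecular formula from the SMILES: C13H17BrO.
DoU = (2C + 2 + N − H − X)/2 = (2·13 + 2 + 0 − 17 − 1)/2 = 10/2 = 5.
(Structurally: 2 ring(s) + 3 π bond(s) = 5.)

5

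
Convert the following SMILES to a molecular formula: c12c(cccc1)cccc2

C10H8

Heavy atoms from the SMILES: 10 C.
Implicit hydrogens by atom environment:
  8 × C (aromatic): 1 H each → 8
  2 × C (aromatic): no H
  Total hydrogens = 8.
Molecular formula: C10H8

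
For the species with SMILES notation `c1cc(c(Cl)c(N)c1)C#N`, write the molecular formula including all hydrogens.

C7H5ClN2

Heavy atoms from the SMILES: 7 C, 1 Cl, 2 N.
Implicit hydrogens by atom environment:
  3 × C (aromatic): 1 H each → 3
  3 × C (aromatic): no H
  1 × C: no H
  1 × Cl: no H
  1 × N: 2 H
  1 × N: no H
  Total hydrogens = 5.
Molecular formula: C7H5ClN2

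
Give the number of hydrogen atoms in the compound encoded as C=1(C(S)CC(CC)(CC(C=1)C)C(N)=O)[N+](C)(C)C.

27

Hydrogens are implicit in SMILES; fill each atom to its normal valence:
  5 × C: 3 H each → 15
  3 × C: 2 H each → 6
  3 × C: 1 H each → 3
  3 × C: no H
  1 × N: 2 H
  1 × N (charge +1): no H
  1 × O: no H
  1 × S: 1 H
  Total hydrogens = 27.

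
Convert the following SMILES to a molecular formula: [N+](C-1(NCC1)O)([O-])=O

Heavy atoms from the SMILES: 3 C, 2 N, 3 O.
Implicit hydrogens by atom environment:
  2 × C: 2 H each → 4
  1 × C: no H
  1 × N: 1 H
  1 × N (charge +1): no H
  1 × O: 1 H
  1 × O: no H
  1 × O (charge -1): no H
  Total hydrogens = 6.
Molecular formula: C3H6N2O3

C3H6N2O3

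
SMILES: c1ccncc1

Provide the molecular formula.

C5H5N

Heavy atoms from the SMILES: 5 C, 1 N.
Implicit hydrogens by atom environment:
  5 × C (aromatic): 1 H each → 5
  1 × N (aromatic): no H
  Total hydrogens = 5.
Molecular formula: C5H5N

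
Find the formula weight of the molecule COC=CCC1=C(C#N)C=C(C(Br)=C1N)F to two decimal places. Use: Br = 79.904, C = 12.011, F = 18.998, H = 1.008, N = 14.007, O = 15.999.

285.12

Molecular formula: C11H10BrFN2O.
M = 1×79.904 + 11×12.011 + 1×18.998 + 10×1.008 + 2×14.007 + 1×15.999 = 285.12 g/mol.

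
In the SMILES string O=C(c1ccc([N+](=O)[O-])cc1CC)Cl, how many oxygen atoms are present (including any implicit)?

The symbol for oxygen appears 3 times in the SMILES.

3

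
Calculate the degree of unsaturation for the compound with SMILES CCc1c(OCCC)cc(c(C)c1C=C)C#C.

7

Molecular formula from the SMILES: C16H20O.
DoU = (2C + 2 + N − H − X)/2 = (2·16 + 2 + 0 − 20 − 0)/2 = 14/2 = 7.
(Structurally: 1 ring(s) + 6 π bond(s) = 7.)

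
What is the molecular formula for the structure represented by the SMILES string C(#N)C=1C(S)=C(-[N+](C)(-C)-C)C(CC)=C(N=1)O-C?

C12H18N3OS+

Heavy atoms from the SMILES: 12 C, 3 N, 1 O, 1 S.
Implicit hydrogens by atom environment:
  5 × C: 3 H each → 15
  5 × C (aromatic): no H
  1 × C: 2 H
  1 × C: no H
  1 × N (aromatic): no H
  1 × N (charge +1): no H
  1 × N: no H
  1 × O: no H
  1 × S: 1 H
  Total hydrogens = 18.
Net charge +1.
Molecular formula: C12H18N3OS+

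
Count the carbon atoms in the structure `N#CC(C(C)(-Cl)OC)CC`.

The symbol for carbon appears 7 times in the SMILES. (Cl is a single chlorine, not C + l.)

7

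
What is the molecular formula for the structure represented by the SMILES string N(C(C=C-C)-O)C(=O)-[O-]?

Heavy atoms from the SMILES: 5 C, 1 N, 3 O.
Implicit hydrogens by atom environment:
  3 × C: 1 H each → 3
  1 × C: 3 H
  1 × C: no H
  1 × N: 1 H
  1 × O: 1 H
  1 × O: no H
  1 × O (charge -1): no H
  Total hydrogens = 8.
Net charge -1.
Molecular formula: C5H8NO3-

C5H8NO3-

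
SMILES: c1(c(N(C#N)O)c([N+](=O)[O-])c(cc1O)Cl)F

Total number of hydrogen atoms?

3

Hydrogens are implicit in SMILES; fill each atom to its normal valence:
  5 × C (aromatic): no H
  2 × N: no H
  2 × O: 1 H each → 2
  1 × C (aromatic): 1 H
  1 × C: no H
  1 × Cl: no H
  1 × F: no H
  1 × N (charge +1): no H
  1 × O: no H
  1 × O (charge -1): no H
  Total hydrogens = 3.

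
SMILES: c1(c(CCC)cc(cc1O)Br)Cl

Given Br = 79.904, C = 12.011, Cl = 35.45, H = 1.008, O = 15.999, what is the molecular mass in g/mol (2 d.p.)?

Molecular formula: C9H10BrClO.
M = 1×79.904 + 9×12.011 + 1×35.45 + 10×1.008 + 1×15.999 = 249.53 g/mol.

249.53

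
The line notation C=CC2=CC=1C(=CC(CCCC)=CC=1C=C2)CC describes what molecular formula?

C18H22

Heavy atoms from the SMILES: 18 C.
Implicit hydrogens by atom environment:
  5 × C: 2 H each → 10
  5 × C (aromatic): 1 H each → 5
  5 × C (aromatic): no H
  2 × C: 3 H each → 6
  1 × C: 1 H
  Total hydrogens = 22.
Molecular formula: C18H22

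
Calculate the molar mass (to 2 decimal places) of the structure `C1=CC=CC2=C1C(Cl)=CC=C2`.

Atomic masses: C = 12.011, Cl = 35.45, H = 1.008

Molecular formula: C10H7Cl.
M = 10×12.011 + 1×35.45 + 7×1.008 = 162.62 g/mol.

162.62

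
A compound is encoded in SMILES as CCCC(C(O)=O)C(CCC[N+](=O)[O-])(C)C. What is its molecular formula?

C11H21NO4

Heavy atoms from the SMILES: 11 C, 1 N, 4 O.
Implicit hydrogens by atom environment:
  5 × C: 2 H each → 10
  3 × C: 3 H each → 9
  2 × C: no H
  2 × O: no H
  1 × C: 1 H
  1 × N (charge +1): no H
  1 × O: 1 H
  1 × O (charge -1): no H
  Total hydrogens = 21.
Molecular formula: C11H21NO4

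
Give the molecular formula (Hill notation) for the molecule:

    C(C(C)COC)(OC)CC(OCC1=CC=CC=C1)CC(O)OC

Heavy atoms from the SMILES: 18 C, 5 O.
Implicit hydrogens by atom environment:
  5 × C (aromatic): 1 H each → 5
  4 × C: 3 H each → 12
  4 × C: 2 H each → 8
  4 × C: 1 H each → 4
  4 × O: no H
  1 × C (aromatic): no H
  1 × O: 1 H
  Total hydrogens = 30.
Molecular formula: C18H30O5

C18H30O5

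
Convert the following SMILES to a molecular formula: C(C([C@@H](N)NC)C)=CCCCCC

C11H24N2

Heavy atoms from the SMILES: 11 C, 2 N.
Implicit hydrogens by atom environment:
  4 × C: 2 H each → 8
  4 × C: 1 H each → 4
  3 × C: 3 H each → 9
  1 × N: 2 H
  1 × N: 1 H
  Total hydrogens = 24.
Molecular formula: C11H24N2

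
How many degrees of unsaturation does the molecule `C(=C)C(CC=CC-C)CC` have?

2

Molecular formula from the SMILES: C10H18.
DoU = (2C + 2 + N − H − X)/2 = (2·10 + 2 + 0 − 18 − 0)/2 = 4/2 = 2.
(Structurally: 0 ring(s) + 2 π bond(s) = 2.)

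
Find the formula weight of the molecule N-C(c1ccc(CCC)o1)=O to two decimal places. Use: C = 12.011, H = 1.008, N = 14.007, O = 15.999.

153.18

Molecular formula: C8H11NO2.
M = 8×12.011 + 11×1.008 + 1×14.007 + 2×15.999 = 153.18 g/mol.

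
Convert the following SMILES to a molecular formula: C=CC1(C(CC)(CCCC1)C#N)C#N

Heavy atoms from the SMILES: 12 C, 2 N.
Implicit hydrogens by atom environment:
  6 × C: 2 H each → 12
  4 × C: no H
  2 × N: no H
  1 × C: 3 H
  1 × C: 1 H
  Total hydrogens = 16.
Molecular formula: C12H16N2

C12H16N2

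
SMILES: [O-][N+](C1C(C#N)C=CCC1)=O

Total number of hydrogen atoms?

8

Hydrogens are implicit in SMILES; fill each atom to its normal valence:
  4 × C: 1 H each → 4
  2 × C: 2 H each → 4
  1 × C: no H
  1 × N: no H
  1 × N (charge +1): no H
  1 × O: no H
  1 × O (charge -1): no H
  Total hydrogens = 8.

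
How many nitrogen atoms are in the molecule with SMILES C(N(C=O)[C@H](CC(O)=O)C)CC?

The symbol for nitrogen appears 1 time in the SMILES.

1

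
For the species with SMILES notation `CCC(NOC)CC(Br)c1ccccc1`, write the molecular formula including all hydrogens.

Heavy atoms from the SMILES: 1 Br, 12 C, 1 N, 1 O.
Implicit hydrogens by atom environment:
  5 × C (aromatic): 1 H each → 5
  2 × C: 3 H each → 6
  2 × C: 2 H each → 4
  2 × C: 1 H each → 2
  1 × Br: no H
  1 × C (aromatic): no H
  1 × N: 1 H
  1 × O: no H
  Total hydrogens = 18.
Molecular formula: C12H18BrNO

C12H18BrNO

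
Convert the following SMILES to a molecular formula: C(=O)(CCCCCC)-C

C8H16O

Heavy atoms from the SMILES: 8 C, 1 O.
Implicit hydrogens by atom environment:
  5 × C: 2 H each → 10
  2 × C: 3 H each → 6
  1 × C: no H
  1 × O: no H
  Total hydrogens = 16.
Molecular formula: C8H16O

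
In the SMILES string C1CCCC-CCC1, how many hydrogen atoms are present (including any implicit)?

16

Hydrogens are implicit in SMILES; fill each atom to its normal valence:
  8 × C: 2 H each → 16
  Total hydrogens = 16.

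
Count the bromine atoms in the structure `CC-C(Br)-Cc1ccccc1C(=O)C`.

1

The symbol for bromine appears 1 time in the SMILES.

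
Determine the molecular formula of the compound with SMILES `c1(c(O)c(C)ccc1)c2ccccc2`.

Heavy atoms from the SMILES: 13 C, 1 O.
Implicit hydrogens by atom environment:
  8 × C (aromatic): 1 H each → 8
  4 × C (aromatic): no H
  1 × C: 3 H
  1 × O: 1 H
  Total hydrogens = 12.
Molecular formula: C13H12O

C13H12O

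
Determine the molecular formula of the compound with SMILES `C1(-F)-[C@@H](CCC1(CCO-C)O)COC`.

Heavy atoms from the SMILES: 10 C, 1 F, 3 O.
Implicit hydrogens by atom environment:
  5 × C: 2 H each → 10
  2 × C: 3 H each → 6
  2 × C: 1 H each → 2
  2 × O: no H
  1 × C: no H
  1 × F: no H
  1 × O: 1 H
  Total hydrogens = 19.
Molecular formula: C10H19FO3

C10H19FO3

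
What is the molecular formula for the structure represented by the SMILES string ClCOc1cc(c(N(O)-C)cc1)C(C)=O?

Heavy atoms from the SMILES: 10 C, 1 Cl, 1 N, 3 O.
Implicit hydrogens by atom environment:
  3 × C (aromatic): 1 H each → 3
  3 × C (aromatic): no H
  2 × C: 3 H each → 6
  2 × O: no H
  1 × C: 2 H
  1 × C: no H
  1 × Cl: no H
  1 × N: no H
  1 × O: 1 H
  Total hydrogens = 12.
Molecular formula: C10H12ClNO3

C10H12ClNO3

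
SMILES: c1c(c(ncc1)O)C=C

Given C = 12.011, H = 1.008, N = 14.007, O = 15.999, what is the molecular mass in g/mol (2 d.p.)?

121.14

Molecular formula: C7H7NO.
M = 7×12.011 + 7×1.008 + 1×14.007 + 1×15.999 = 121.14 g/mol.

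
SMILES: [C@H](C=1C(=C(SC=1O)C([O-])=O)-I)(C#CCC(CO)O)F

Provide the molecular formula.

Heavy atoms from the SMILES: 11 C, 1 F, 1 I, 5 O, 1 S.
Implicit hydrogens by atom environment:
  4 × C (aromatic): no H
  3 × C: no H
  3 × O: 1 H each → 3
  2 × C: 2 H each → 4
  2 × C: 1 H each → 2
  1 × F: no H
  1 × I: no H
  1 × O: no H
  1 × O (charge -1): no H
  1 × S (aromatic): no H
  Total hydrogens = 9.
Net charge -1.
Molecular formula: C11H9FIO5S-

C11H9FIO5S-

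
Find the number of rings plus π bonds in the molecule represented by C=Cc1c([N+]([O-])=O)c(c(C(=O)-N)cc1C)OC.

Molecular formula from the SMILES: C11H12N2O4.
DoU = (2C + 2 + N − H − X)/2 = (2·11 + 2 + 2 − 12 − 0)/2 = 14/2 = 7.
(Structurally: 1 ring(s) + 6 π bond(s) = 7.)

7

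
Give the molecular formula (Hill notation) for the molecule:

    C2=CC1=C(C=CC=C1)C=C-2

Heavy atoms from the SMILES: 10 C.
Implicit hydrogens by atom environment:
  8 × C (aromatic): 1 H each → 8
  2 × C (aromatic): no H
  Total hydrogens = 8.
Molecular formula: C10H8

C10H8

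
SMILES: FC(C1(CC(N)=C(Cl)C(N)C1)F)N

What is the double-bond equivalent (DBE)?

Molecular formula from the SMILES: C7H12ClF2N3.
DoU = (2C + 2 + N − H − X)/2 = (2·7 + 2 + 3 − 12 − 3)/2 = 4/2 = 2.
(Structurally: 1 ring(s) + 1 π bond(s) = 2.)

2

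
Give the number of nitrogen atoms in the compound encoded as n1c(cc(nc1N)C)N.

The symbol for nitrogen appears 4 times in the SMILES.

4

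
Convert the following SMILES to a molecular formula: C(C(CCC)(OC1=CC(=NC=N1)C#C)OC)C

C13H18N2O2

Heavy atoms from the SMILES: 13 C, 2 N, 2 O.
Implicit hydrogens by atom environment:
  3 × C: 3 H each → 9
  3 × C: 2 H each → 6
  2 × C (aromatic): 1 H each → 2
  2 × C (aromatic): no H
  2 × C: no H
  2 × N (aromatic): no H
  2 × O: no H
  1 × C: 1 H
  Total hydrogens = 18.
Molecular formula: C13H18N2O2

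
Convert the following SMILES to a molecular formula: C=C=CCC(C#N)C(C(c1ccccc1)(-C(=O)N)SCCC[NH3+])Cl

Heavy atoms from the SMILES: 18 C, 1 Cl, 3 N, 1 O, 1 S.
Implicit hydrogens by atom environment:
  5 × C: 2 H each → 10
  5 × C (aromatic): 1 H each → 5
  4 × C: no H
  3 × C: 1 H each → 3
  1 × C (aromatic): no H
  1 × Cl: no H
  1 × N (charge +1): 3 H
  1 × N: 2 H
  1 × N: no H
  1 × O: no H
  1 × S: no H
  Total hydrogens = 23.
Net charge +1.
Molecular formula: C18H23ClN3OS+

C18H23ClN3OS+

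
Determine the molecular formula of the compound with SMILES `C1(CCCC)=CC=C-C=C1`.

C10H14

Heavy atoms from the SMILES: 10 C.
Implicit hydrogens by atom environment:
  5 × C (aromatic): 1 H each → 5
  3 × C: 2 H each → 6
  1 × C: 3 H
  1 × C (aromatic): no H
  Total hydrogens = 14.
Molecular formula: C10H14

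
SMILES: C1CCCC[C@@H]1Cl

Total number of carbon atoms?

The symbol for carbon appears 6 times in the SMILES. (Cl is a single chlorine, not C + l.)

6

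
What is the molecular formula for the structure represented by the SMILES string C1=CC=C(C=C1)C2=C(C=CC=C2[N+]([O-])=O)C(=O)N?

C13H10N2O3

Heavy atoms from the SMILES: 13 C, 2 N, 3 O.
Implicit hydrogens by atom environment:
  8 × C (aromatic): 1 H each → 8
  4 × C (aromatic): no H
  2 × O: no H
  1 × C: no H
  1 × N: 2 H
  1 × N (charge +1): no H
  1 × O (charge -1): no H
  Total hydrogens = 10.
Molecular formula: C13H10N2O3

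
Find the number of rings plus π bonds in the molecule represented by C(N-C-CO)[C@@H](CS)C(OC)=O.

Molecular formula from the SMILES: C7H15NO3S.
DoU = (2C + 2 + N − H − X)/2 = (2·7 + 2 + 1 − 15 − 0)/2 = 2/2 = 1.
(Structurally: 0 ring(s) + 1 π bond(s) = 1.)

1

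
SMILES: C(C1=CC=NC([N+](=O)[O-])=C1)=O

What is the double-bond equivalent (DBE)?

Molecular formula from the SMILES: C6H4N2O3.
DoU = (2C + 2 + N − H − X)/2 = (2·6 + 2 + 2 − 4 − 0)/2 = 12/2 = 6.
(Structurally: 1 ring(s) + 5 π bond(s) = 6.)

6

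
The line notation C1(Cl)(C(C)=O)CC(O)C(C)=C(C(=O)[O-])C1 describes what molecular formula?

C10H12ClO4-

Heavy atoms from the SMILES: 10 C, 1 Cl, 4 O.
Implicit hydrogens by atom environment:
  5 × C: no H
  2 × C: 3 H each → 6
  2 × C: 2 H each → 4
  2 × O: no H
  1 × C: 1 H
  1 × Cl: no H
  1 × O: 1 H
  1 × O (charge -1): no H
  Total hydrogens = 12.
Net charge -1.
Molecular formula: C10H12ClO4-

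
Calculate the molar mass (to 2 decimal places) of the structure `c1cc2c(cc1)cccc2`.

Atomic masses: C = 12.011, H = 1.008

Molecular formula: C10H8.
M = 10×12.011 + 8×1.008 = 128.17 g/mol.

128.17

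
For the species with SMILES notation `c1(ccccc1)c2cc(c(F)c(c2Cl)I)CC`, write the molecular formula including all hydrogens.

Heavy atoms from the SMILES: 14 C, 1 Cl, 1 F, 1 I.
Implicit hydrogens by atom environment:
  6 × C (aromatic): 1 H each → 6
  6 × C (aromatic): no H
  1 × C: 3 H
  1 × C: 2 H
  1 × Cl: no H
  1 × F: no H
  1 × I: no H
  Total hydrogens = 11.
Molecular formula: C14H11ClFI

C14H11ClFI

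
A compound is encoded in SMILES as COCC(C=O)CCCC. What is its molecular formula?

Heavy atoms from the SMILES: 8 C, 2 O.
Implicit hydrogens by atom environment:
  4 × C: 2 H each → 8
  2 × C: 3 H each → 6
  2 × C: 1 H each → 2
  2 × O: no H
  Total hydrogens = 16.
Molecular formula: C8H16O2

C8H16O2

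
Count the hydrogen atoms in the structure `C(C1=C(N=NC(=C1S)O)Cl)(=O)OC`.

Hydrogens are implicit in SMILES; fill each atom to its normal valence:
  4 × C (aromatic): no H
  2 × N (aromatic): no H
  2 × O: no H
  1 × C: 3 H
  1 × C: no H
  1 × Cl: no H
  1 × O: 1 H
  1 × S: 1 H
  Total hydrogens = 5.

5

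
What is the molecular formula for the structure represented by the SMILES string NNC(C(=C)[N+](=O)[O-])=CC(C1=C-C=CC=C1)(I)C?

C12H14IN3O2

Heavy atoms from the SMILES: 12 C, 1 I, 3 N, 2 O.
Implicit hydrogens by atom environment:
  5 × C (aromatic): 1 H each → 5
  3 × C: no H
  1 × C: 3 H
  1 × C: 2 H
  1 × C: 1 H
  1 × C (aromatic): no H
  1 × I: no H
  1 × N: 2 H
  1 × N: 1 H
  1 × N (charge +1): no H
  1 × O: no H
  1 × O (charge -1): no H
  Total hydrogens = 14.
Molecular formula: C12H14IN3O2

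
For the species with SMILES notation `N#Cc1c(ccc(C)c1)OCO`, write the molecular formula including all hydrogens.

C9H9NO2

Heavy atoms from the SMILES: 9 C, 1 N, 2 O.
Implicit hydrogens by atom environment:
  3 × C (aromatic): 1 H each → 3
  3 × C (aromatic): no H
  1 × C: 3 H
  1 × C: 2 H
  1 × C: no H
  1 × N: no H
  1 × O: 1 H
  1 × O: no H
  Total hydrogens = 9.
Molecular formula: C9H9NO2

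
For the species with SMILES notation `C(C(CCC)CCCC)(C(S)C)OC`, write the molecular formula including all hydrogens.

C12H26OS

Heavy atoms from the SMILES: 12 C, 1 O, 1 S.
Implicit hydrogens by atom environment:
  5 × C: 2 H each → 10
  4 × C: 3 H each → 12
  3 × C: 1 H each → 3
  1 × O: no H
  1 × S: 1 H
  Total hydrogens = 26.
Molecular formula: C12H26OS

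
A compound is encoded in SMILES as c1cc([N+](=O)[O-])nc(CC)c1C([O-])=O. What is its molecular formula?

Heavy atoms from the SMILES: 8 C, 2 N, 4 O.
Implicit hydrogens by atom environment:
  3 × C (aromatic): no H
  2 × C (aromatic): 1 H each → 2
  2 × O: no H
  2 × O (charge -1): no H
  1 × C: 3 H
  1 × C: 2 H
  1 × C: no H
  1 × N (aromatic): no H
  1 × N (charge +1): no H
  Total hydrogens = 7.
Net charge -1.
Molecular formula: C8H7N2O4-

C8H7N2O4-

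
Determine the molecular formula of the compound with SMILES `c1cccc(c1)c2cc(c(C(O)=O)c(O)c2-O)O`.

Heavy atoms from the SMILES: 13 C, 5 O.
Implicit hydrogens by atom environment:
  6 × C (aromatic): 1 H each → 6
  6 × C (aromatic): no H
  4 × O: 1 H each → 4
  1 × C: no H
  1 × O: no H
  Total hydrogens = 10.
Molecular formula: C13H10O5

C13H10O5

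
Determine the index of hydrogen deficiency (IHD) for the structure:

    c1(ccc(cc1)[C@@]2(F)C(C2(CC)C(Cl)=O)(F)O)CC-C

6

Molecular formula from the SMILES: C15H17ClF2O2.
DoU = (2C + 2 + N − H − X)/2 = (2·15 + 2 + 0 − 17 − 3)/2 = 12/2 = 6.
(Structurally: 2 ring(s) + 4 π bond(s) = 6.)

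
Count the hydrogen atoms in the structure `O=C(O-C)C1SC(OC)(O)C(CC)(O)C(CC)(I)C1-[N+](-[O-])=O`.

Hydrogens are implicit in SMILES; fill each atom to its normal valence:
  4 × C: 3 H each → 12
  4 × C: no H
  4 × O: no H
  2 × C: 2 H each → 4
  2 × C: 1 H each → 2
  2 × O: 1 H each → 2
  1 × I: no H
  1 × N (charge +1): no H
  1 × O (charge -1): no H
  1 × S: no H
  Total hydrogens = 20.

20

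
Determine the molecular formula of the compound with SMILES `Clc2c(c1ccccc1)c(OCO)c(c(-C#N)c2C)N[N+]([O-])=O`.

Heavy atoms from the SMILES: 15 C, 1 Cl, 3 N, 4 O.
Implicit hydrogens by atom environment:
  7 × C (aromatic): no H
  5 × C (aromatic): 1 H each → 5
  2 × O: no H
  1 × C: 3 H
  1 × C: 2 H
  1 × C: no H
  1 × Cl: no H
  1 × N: 1 H
  1 × N: no H
  1 × N (charge +1): no H
  1 × O: 1 H
  1 × O (charge -1): no H
  Total hydrogens = 12.
Molecular formula: C15H12ClN3O4

C15H12ClN3O4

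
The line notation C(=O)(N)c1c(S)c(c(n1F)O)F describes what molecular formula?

C5H4F2N2O2S

Heavy atoms from the SMILES: 5 C, 2 F, 2 N, 2 O, 1 S.
Implicit hydrogens by atom environment:
  4 × C (aromatic): no H
  2 × F: no H
  1 × C: no H
  1 × N: 2 H
  1 × N (aromatic): no H
  1 × O: 1 H
  1 × O: no H
  1 × S: 1 H
  Total hydrogens = 4.
Molecular formula: C5H4F2N2O2S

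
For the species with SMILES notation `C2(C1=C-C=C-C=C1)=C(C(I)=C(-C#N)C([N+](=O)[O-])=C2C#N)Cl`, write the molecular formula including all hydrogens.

Heavy atoms from the SMILES: 14 C, 1 Cl, 1 I, 3 N, 2 O.
Implicit hydrogens by atom environment:
  7 × C (aromatic): no H
  5 × C (aromatic): 1 H each → 5
  2 × C: no H
  2 × N: no H
  1 × Cl: no H
  1 × I: no H
  1 × N (charge +1): no H
  1 × O: no H
  1 × O (charge -1): no H
  Total hydrogens = 5.
Molecular formula: C14H5ClIN3O2

C14H5ClIN3O2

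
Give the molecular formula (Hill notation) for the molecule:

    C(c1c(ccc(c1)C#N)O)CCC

Heavy atoms from the SMILES: 11 C, 1 N, 1 O.
Implicit hydrogens by atom environment:
  3 × C: 2 H each → 6
  3 × C (aromatic): 1 H each → 3
  3 × C (aromatic): no H
  1 × C: 3 H
  1 × C: no H
  1 × N: no H
  1 × O: 1 H
  Total hydrogens = 13.
Molecular formula: C11H13NO

C11H13NO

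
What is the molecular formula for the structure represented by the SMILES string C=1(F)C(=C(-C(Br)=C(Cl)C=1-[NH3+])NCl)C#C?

C8H5BrCl2FN2+

Heavy atoms from the SMILES: 1 Br, 8 C, 2 Cl, 1 F, 2 N.
Implicit hydrogens by atom environment:
  6 × C (aromatic): no H
  2 × Cl: no H
  1 × Br: no H
  1 × C: 1 H
  1 × C: no H
  1 × F: no H
  1 × N (charge +1): 3 H
  1 × N: 1 H
  Total hydrogens = 5.
Net charge +1.
Molecular formula: C8H5BrCl2FN2+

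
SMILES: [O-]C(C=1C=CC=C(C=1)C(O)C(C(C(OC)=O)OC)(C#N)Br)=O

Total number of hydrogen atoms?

Hydrogens are implicit in SMILES; fill each atom to its normal valence:
  4 × C (aromatic): 1 H each → 4
  4 × C: no H
  4 × O: no H
  2 × C: 3 H each → 6
  2 × C: 1 H each → 2
  2 × C (aromatic): no H
  1 × Br: no H
  1 × N: no H
  1 × O: 1 H
  1 × O (charge -1): no H
  Total hydrogens = 13.

13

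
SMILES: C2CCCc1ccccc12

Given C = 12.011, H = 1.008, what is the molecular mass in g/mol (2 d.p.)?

Molecular formula: C10H12.
M = 10×12.011 + 12×1.008 = 132.21 g/mol.

132.21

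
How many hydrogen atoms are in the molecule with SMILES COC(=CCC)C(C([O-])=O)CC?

Hydrogens are implicit in SMILES; fill each atom to its normal valence:
  3 × C: 3 H each → 9
  2 × C: 2 H each → 4
  2 × C: 1 H each → 2
  2 × C: no H
  2 × O: no H
  1 × O (charge -1): no H
  Total hydrogens = 15.

15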